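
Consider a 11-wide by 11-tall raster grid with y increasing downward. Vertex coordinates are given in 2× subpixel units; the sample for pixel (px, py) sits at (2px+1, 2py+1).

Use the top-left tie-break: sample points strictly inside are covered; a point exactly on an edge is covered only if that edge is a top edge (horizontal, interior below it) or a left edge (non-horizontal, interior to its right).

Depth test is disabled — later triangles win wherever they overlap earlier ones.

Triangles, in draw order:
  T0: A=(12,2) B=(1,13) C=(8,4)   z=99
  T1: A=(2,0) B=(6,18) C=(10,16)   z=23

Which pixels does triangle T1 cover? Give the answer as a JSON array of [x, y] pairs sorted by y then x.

T0:
  2·area = 22
  edge (12, 2)→(1, 13): d=(-11,11) right/bottom  bias=-1
  edge (1, 13)→(8, 4): d=(7,-9) top-left  bias=+0
  edge (8, 4)→(12, 2): d=(4,-2) top-left  bias=+0
    (6,0)@(13, 1): e=[0,24,-2] → .  [on edge]
    (5,1)@(11, 3): e=[0,20,2] → .  [on edge]
    (4,2)@(9, 5): e=[0,16,6] → .  [on edge]
    (3,3)@(7, 7): e=[0,12,10] → .  [on edge]
    (2,4)@(5, 9): e=[0,8,14] → .  [on edge]
    (1,5)@(3, 11): e=[0,4,18] → .  [on edge]
    (0,6)@(1, 13): e=[0,0,22] → .  [on edge]
  covered (0 px):
    . . . . . . . . . . .
    . . . . . . . . . . .
    . . . . . . . . . . .
    . . . . . . . . . . .
    . . . . . . . . . . .
    . . . . . . . . . . .
    . . . . . . . . . . .
    . . . . . . . . . . .
    . . . . . . . . . . .
    . . . . . . . . . . .
    . . . . . . . . . . .
T1:
  2·area = 80  (B↔C swapped to make it positive)
  edge (2, 0)→(10, 16): d=(8,16) right/bottom  bias=-1
  edge (10, 16)→(6, 18): d=(-4,2) right/bottom  bias=-1
  edge (6, 18)→(2, 0): d=(-4,-18) top-left  bias=+0
    (1,1)@(3, 3): e=[8,66,6] → X
    (2,1)@(5, 3): e=[-24,62,42] → .
    (1,2)@(3, 5): e=[24,58,-2] → .
    (2,3)@(5, 7): e=[8,46,26] → X
    (3,3)@(7, 7): e=[-24,42,62] → .
    (2,4)@(5, 9): e=[24,38,18] → X
    (3,4)@(7, 9): e=[-8,34,54] → .
    (2,5)@(5, 11): e=[40,30,10] → X
    (3,5)@(7, 11): e=[8,26,46] → X
    (4,5)@(9, 11): e=[-24,22,82] → .
    (2,6)@(5, 13): e=[56,22,2] → X
    (4,6)@(9, 13): e=[-8,14,74] → .
  covered (10 px):
    . . . . . . . . . . .
    . X . . . . . . . . .
    . . . . . . . . . . .
    . . X . . . . . . . .
    . . X . . . . . . . .
    . . X X . . . . . . .
    . . X X . . . . . . .
    . . . X X . . . . . .
    . . . X . . . . . . .
    . . . . . . . . . . .
    . . . . . . . . . . .

Answer: [[1,1],[2,3],[2,4],[2,5],[3,5],[2,6],[3,6],[3,7],[4,7],[3,8]]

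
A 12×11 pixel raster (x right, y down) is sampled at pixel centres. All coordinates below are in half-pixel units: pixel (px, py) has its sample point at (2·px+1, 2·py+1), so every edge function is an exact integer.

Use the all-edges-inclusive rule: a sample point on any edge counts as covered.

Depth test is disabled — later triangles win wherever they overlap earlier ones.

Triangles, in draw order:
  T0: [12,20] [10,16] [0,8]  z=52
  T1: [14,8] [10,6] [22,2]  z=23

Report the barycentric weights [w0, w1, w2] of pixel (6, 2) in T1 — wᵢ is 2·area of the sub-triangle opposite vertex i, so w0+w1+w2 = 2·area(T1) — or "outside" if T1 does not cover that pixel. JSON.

T0:
  2·area = 24  (B↔C swapped to make it positive)
  edge (12, 20)→(0, 8): d=(-12,-12) inclusive
  edge (0, 8)→(10, 16): d=(10,8) inclusive
  edge (10, 16)→(12, 20): d=(2,4) inclusive
    (0,4)@(1, 9): e=[0,2,22] → X  [on edge]
    (1,4)@(3, 9): e=[24,-14,14] → .
    (0,5)@(1, 11): e=[-24,22,26] → .
    (1,5)@(3, 11): e=[0,6,18] → X  [on edge]
    (2,5)@(5, 11): e=[24,-10,10] → .
    (1,6)@(3, 13): e=[-24,26,22] → .
    (2,6)@(5, 13): e=[0,10,14] → X  [on edge]
    (3,6)@(7, 13): e=[24,-6,6] → .
    (2,7)@(5, 15): e=[-24,30,18] → .
    (3,7)@(7, 15): e=[0,14,10] → X  [on edge]
    (4,7)@(9, 15): e=[24,-2,2] → .
    (3,8)@(7, 17): e=[-24,34,14] → .
    (4,8)@(9, 17): e=[0,18,6] → X  [on edge]
    (5,9)@(11, 19): e=[0,22,2] → X  [on edge]
    (6,10)@(13, 21): e=[0,26,-2] → .  [on edge]
  covered (6 px):
    . . . . . . . . . . . .
    . . . . . . . . . . . .
    . . . . . . . . . . . .
    . . . . . . . . . . . .
    X . . . . . . . . . . .
    . X . . . . . . . . . .
    . . X . . . . . . . . .
    . . . X . . . . . . . .
    . . . . X . . . . . . .
    . . . . . X . . . . . .
    . . . . . . . . . . . .
T1:
  2·area = 40
  edge (14, 8)→(10, 6): d=(-4,-2) inclusive
  edge (10, 6)→(22, 2): d=(12,-4) inclusive
  edge (22, 2)→(14, 8): d=(-8,6) inclusive
    (9,1)@(19, 3): e=[30,0,10] → X  [on edge]
    (10,1)@(21, 3): e=[34,8,-2] → .
    (6,2)@(13, 5): e=[10,0,30] → X  [on edge]
    (7,2)@(15, 5): e=[14,8,18] → X
    (8,2)@(17, 5): e=[18,16,6] → X
    (9,2)@(19, 5): e=[22,24,-6] → .
    (3,3)@(7, 7): e=[-10,0,50] → .  [on edge]
    (6,3)@(13, 7): e=[2,24,14] → X
    (8,3)@(17, 7): e=[10,40,-10] → .
    (0,4)@(1, 9): e=[-30,0,70] → .  [on edge]
    (6,4)@(13, 9): e=[-6,48,-2] → .
    (7,4)@(15, 9): e=[-2,56,-14] → .
  covered (6 px):
    . . . . . . . . . . . .
    . . . . . . . . . X . .
    . . . . . . X X X . . .
    . . . . . . X X . . . .
    . . . . . . . . . . . .
    . . . . . . . . . . . .
    . . . . . . . . . . . .
    . . . . . . . . . . . .
    . . . . . . . . . . . .
    . . . . . . . . . . . .
    . . . . . . . . . . . .

Result: [0,30,10]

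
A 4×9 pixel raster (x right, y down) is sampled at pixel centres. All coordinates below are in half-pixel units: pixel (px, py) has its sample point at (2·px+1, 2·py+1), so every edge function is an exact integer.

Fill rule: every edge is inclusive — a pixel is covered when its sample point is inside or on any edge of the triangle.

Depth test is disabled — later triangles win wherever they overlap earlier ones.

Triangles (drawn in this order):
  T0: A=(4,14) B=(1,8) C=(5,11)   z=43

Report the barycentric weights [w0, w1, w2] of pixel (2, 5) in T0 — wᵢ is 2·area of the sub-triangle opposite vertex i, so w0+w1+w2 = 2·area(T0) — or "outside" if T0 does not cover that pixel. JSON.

T0:
  2·area = 15
  edge (4, 14)→(1, 8): d=(-3,-6) inclusive
  edge (1, 8)→(5, 11): d=(4,3) inclusive
  edge (5, 11)→(4, 14): d=(-1,3) inclusive
    (3,2)@(7, 5): e=[45,-30,0] → ·  [on edge]
    (1,5)@(3, 11): e=[3,6,6] → #
    (2,5)@(5, 11): e=[15,0,0] → #  [on edge]
    (3,5)@(7, 11): e=[27,-6,-6] → ·
    (1,6)@(3, 13): e=[-3,14,4] → ·
    (2,6)@(5, 13): e=[9,8,-2] → ·
    (1,8)@(3, 17): e=[-15,30,0] → ·  [on edge]
  covered (2 px):
    · · · ·
    · · · ·
    · · · ·
    · · · ·
    · · · ·
    · # # ·
    · · · ·
    · · · ·
    · · · ·

Answer: [0,0,15]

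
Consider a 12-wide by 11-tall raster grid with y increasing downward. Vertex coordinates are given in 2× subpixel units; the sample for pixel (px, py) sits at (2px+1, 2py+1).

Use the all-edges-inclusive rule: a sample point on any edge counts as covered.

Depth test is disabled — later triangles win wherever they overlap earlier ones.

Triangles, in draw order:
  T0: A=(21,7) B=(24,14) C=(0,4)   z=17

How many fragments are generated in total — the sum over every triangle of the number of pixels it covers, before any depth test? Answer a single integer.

T0:
  2·area = 138
  edge (21, 7)→(24, 14): d=(3,7) inclusive
  edge (24, 14)→(0, 4): d=(-24,-10) inclusive
  edge (0, 4)→(21, 7): d=(21,3) inclusive
    (1,2)@(3, 5): e=[120,6,12] → #
    (2,2)@(5, 5): e=[106,26,6] → #
    (3,2)@(7, 5): e=[92,46,0] → #  [on edge]
    (4,2)@(9, 5): e=[78,66,-6] → ·
    (1,3)@(3, 7): e=[126,-42,54] → ·
    (2,3)@(5, 7): e=[112,-22,48] → ·
    (3,3)@(7, 7): e=[98,-2,42] → ·
    (4,3)@(9, 7): e=[84,18,36] → #
    (5,3)@(11, 7): e=[70,38,30] → #
    (6,3)@(13, 7): e=[56,58,24] → #
    (7,3)@(15, 7): e=[42,78,18] → #
    (8,3)@(17, 7): e=[28,98,12] → #
    (10,3)@(21, 7): e=[0,138,0] → #  [on edge]
  covered (19 px):
    · · · · · · · · · · · ·
    · · · · · · · · · · · ·
    · # # # · · · · · · · ·
    · · · · # # # # # # # ·
    · · · · · · # # # # # ·
    · · · · · · · · # # # ·
    · · · · · · · · · · · #
    · · · · · · · · · · · ·
    · · · · · · · · · · · ·
    · · · · · · · · · · · ·
    · · · · · · · · · · · ·

Final: 19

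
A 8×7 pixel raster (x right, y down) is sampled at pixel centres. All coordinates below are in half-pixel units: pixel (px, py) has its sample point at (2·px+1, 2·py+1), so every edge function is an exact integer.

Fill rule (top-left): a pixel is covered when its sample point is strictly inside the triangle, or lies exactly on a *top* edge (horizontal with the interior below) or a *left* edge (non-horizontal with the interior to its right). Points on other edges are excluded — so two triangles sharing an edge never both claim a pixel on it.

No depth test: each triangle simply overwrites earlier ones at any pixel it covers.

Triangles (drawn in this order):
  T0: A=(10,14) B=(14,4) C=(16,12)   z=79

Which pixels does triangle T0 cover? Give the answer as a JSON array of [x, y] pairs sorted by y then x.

T0:
  2·area = 52
  edge (10, 14)→(14, 4): d=(4,-10) top-left  bias=+0
  edge (14, 4)→(16, 12): d=(2,8) right/bottom  bias=-1
  edge (16, 12)→(10, 14): d=(-6,2) right/bottom  bias=-1
    (6,3)@(13, 7): e=[2,14,36] → █
    (7,3)@(15, 7): e=[22,-2,32] → ·
    (6,4)@(13, 9): e=[10,18,24] → █
    (7,4)@(15, 9): e=[30,2,20] → █
    (6,5)@(13, 11): e=[18,22,12] → █
    (5,6)@(11, 13): e=[6,42,4] → █
    (6,6)@(13, 13): e=[26,26,0] → ·  [on edge]
    (7,6)@(15, 13): e=[46,10,-4] → ·
  covered (6 px):
    · · · · · · · ·
    · · · · · · · ·
    · · · · · · · ·
    · · · · · · █ ·
    · · · · · · █ █
    · · · · · · █ █
    · · · · · █ · ·

Result: [[6,3],[6,4],[7,4],[6,5],[7,5],[5,6]]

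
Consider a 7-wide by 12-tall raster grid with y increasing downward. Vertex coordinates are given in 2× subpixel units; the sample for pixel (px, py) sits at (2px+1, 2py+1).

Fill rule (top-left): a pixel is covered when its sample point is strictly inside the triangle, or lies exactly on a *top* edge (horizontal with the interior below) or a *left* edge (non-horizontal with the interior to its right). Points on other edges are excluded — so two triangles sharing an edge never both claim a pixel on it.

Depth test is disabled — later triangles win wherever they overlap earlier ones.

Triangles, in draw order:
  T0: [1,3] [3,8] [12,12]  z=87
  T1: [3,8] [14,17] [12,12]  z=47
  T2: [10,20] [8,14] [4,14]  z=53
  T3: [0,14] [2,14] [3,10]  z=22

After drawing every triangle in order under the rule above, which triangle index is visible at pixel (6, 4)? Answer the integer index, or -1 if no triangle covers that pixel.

T0:
  2·area = 37  (B↔C swapped to make it positive)
  edge (1, 3)→(12, 12): d=(11,9) right/bottom  bias=-1
  edge (12, 12)→(3, 8): d=(-9,-4) top-left  bias=+0
  edge (3, 8)→(1, 3): d=(-2,-5) top-left  bias=+0
    (0,1)@(1, 3): e=[0,37,0] → ·  [on edge]
    (1,2)@(3, 5): e=[4,27,6] → █
    (2,2)@(5, 5): e=[-14,35,16] → ·
    (1,3)@(3, 7): e=[26,9,2] → █
    (2,3)@(5, 7): e=[8,17,12] → █
    (3,3)@(7, 7): e=[-10,25,22] → ·
    (1,4)@(3, 9): e=[48,-9,-2] → ·
    (2,4)@(5, 9): e=[30,-1,8] → ·
    (3,4)@(7, 9): e=[12,7,18] → █
    (4,4)@(9, 9): e=[-6,15,28] → ·
    (3,5)@(7, 11): e=[34,-11,14] → ·
    (2,6)@(5, 13): e=[74,-37,0] → ·  [on edge]
    (4,11)@(9, 23): e=[148,-111,0] → ·  [on edge]
  covered (4 px):
    · · · · · · ·
    · · · · · · ·
    · █ · · · · ·
    · █ █ · · · ·
    · · · █ · · ·
    · · · · · · ·
    · · · · · · ·
    · · · · · · ·
    · · · · · · ·
    · · · · · · ·
    · · · · · · ·
    · · · · · · ·
T1:
  2·area = 37  (B↔C swapped to make it positive)
  edge (3, 8)→(12, 12): d=(9,4) right/bottom  bias=-1
  edge (12, 12)→(14, 17): d=(2,5) right/bottom  bias=-1
  edge (14, 17)→(3, 8): d=(-11,-9) top-left  bias=+0
    (2,4)@(5, 9): e=[1,29,7] → █
    (3,4)@(7, 9): e=[-7,19,25] → ·
    (2,5)@(5, 11): e=[19,33,-15] → ·
    (3,5)@(7, 11): e=[11,23,3] → █
    (4,5)@(9, 11): e=[3,13,21] → █
    (5,5)@(11, 11): e=[-5,3,39] → ·
    (3,6)@(7, 13): e=[29,27,-19] → ·
    (4,6)@(9, 13): e=[21,17,-1] → ·
    (5,6)@(11, 13): e=[13,7,17] → █
    (6,6)@(13, 13): e=[5,-3,35] → ·
    (5,7)@(11, 15): e=[31,11,-5] → ·
    (6,7)@(13, 15): e=[23,1,13] → █
  covered (5 px):
    · · · · · · ·
    · · · · · · ·
    · · · · · · ·
    · · · · · · ·
    · · █ · · · ·
    · · · █ █ · ·
    · · · · · █ ·
    · · · · · · █
    · · · · · · ·
    · · · · · · ·
    · · · · · · ·
    · · · · · · ·
T2:
  2·area = 24  (B↔C swapped to make it positive)
  edge (10, 20)→(4, 14): d=(-6,-6) top-left  bias=+0
  edge (4, 14)→(8, 14): d=(4,0) top-left  bias=+0
  edge (8, 14)→(10, 20): d=(2,6) right/bottom  bias=-1
    (2,2)@(5, 5): e=[60,-36,0] → ·  [on edge]
    (0,5)@(1, 11): e=[0,-12,36] → ·  [on edge]
    (3,5)@(7, 11): e=[36,-12,0] → ·  [on edge]
    (1,6)@(3, 13): e=[0,-4,28] → ·  [on edge]
    (2,7)@(5, 15): e=[0,4,20] → █  [on edge]
    (3,7)@(7, 15): e=[12,4,8] → █
    (4,7)@(9, 15): e=[24,4,-4] → ·
    (2,8)@(5, 17): e=[-12,12,24] → ·
    (3,8)@(7, 17): e=[0,12,12] → █  [on edge]
    (4,8)@(9, 17): e=[12,12,0] → ·  [on edge]
    (3,9)@(7, 19): e=[-12,20,16] → ·
    (4,9)@(9, 19): e=[0,20,4] → █  [on edge]
    (5,10)@(11, 21): e=[0,28,-4] → ·  [on edge]
    (5,11)@(11, 23): e=[-12,36,0] → ·  [on edge]
    (6,11)@(13, 23): e=[0,36,-12] → ·  [on edge]
  covered (4 px):
    · · · · · · ·
    · · · · · · ·
    · · · · · · ·
    · · · · · · ·
    · · · · · · ·
    · · · · · · ·
    · · · · · · ·
    · · █ █ · · ·
    · · · █ · · ·
    · · · · █ · ·
    · · · · · · ·
    · · · · · · ·
T3:
  2·area = 8  (B↔C swapped to make it positive)
  edge (0, 14)→(3, 10): d=(3,-4) top-left  bias=+0
  edge (3, 10)→(2, 14): d=(-1,4) right/bottom  bias=-1
  edge (2, 14)→(0, 14): d=(-2,0) right/bottom  bias=-1
    (0,6)@(1, 13): e=[1,5,2] → █
    (1,6)@(3, 13): e=[9,-3,2] → ·
    (0,7)@(1, 15): e=[7,3,-2] → ·
  covered (1 px):
    · · · · · · ·
    · · · · · · ·
    · · · · · · ·
    · · · · · · ·
    · · · · · · ·
    · · · · · · ·
    █ · · · · · ·
    · · · · · · ·
    · · · · · · ·
    · · · · · · ·
    · · · · · · ·
    · · · · · · ·

Z-buffer (winner per pixel, '.' = empty):
  . . . . . . .
  . . . . . . .
  . 0 . . . . .
  . 0 0 . . . .
  . . 1 0 . . .
  . . . 1 1 . .
  3 . . . . 1 .
  . . 2 2 . . 1
  . . . 2 . . .
  . . . . 2 . .
  . . . . . . .
  . . . . . . .

Result: -1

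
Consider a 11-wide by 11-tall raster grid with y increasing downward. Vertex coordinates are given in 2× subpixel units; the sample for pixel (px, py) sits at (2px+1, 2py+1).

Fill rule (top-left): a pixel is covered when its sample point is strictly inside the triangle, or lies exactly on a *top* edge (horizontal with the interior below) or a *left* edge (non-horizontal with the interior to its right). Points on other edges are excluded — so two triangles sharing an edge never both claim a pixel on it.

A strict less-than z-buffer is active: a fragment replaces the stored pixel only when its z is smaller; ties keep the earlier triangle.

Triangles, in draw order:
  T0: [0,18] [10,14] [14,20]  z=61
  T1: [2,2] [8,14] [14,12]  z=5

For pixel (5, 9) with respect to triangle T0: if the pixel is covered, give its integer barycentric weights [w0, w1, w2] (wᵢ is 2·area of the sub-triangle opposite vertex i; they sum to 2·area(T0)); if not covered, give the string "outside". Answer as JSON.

T0:
  2·area = 76
  edge (0, 18)→(10, 14): d=(10,-4) top-left  bias=+0
  edge (10, 14)→(14, 20): d=(4,6) right/bottom  bias=-1
  edge (14, 20)→(0, 18): d=(-14,-2) top-left  bias=+0
    (4,7)@(9, 15): e=[6,10,60] → #
    (5,7)@(11, 15): e=[14,-2,64] → ·
    (1,8)@(3, 17): e=[2,54,20] → #
    (2,8)@(5, 17): e=[10,42,24] → #
    (3,8)@(7, 17): e=[18,30,28] → #
    (5,8)@(11, 17): e=[34,6,36] → #
    (6,8)@(13, 17): e=[42,-6,40] → ·
    (1,9)@(3, 19): e=[22,62,-8] → ·
    (2,9)@(5, 19): e=[30,50,-4] → ·
    (3,9)@(7, 19): e=[38,38,0] → #  [on edge]
    (6,9)@(13, 19): e=[62,2,12] → #
    (7,9)@(15, 19): e=[70,-10,16] → ·
    (10,10)@(21, 21): e=[114,-38,0] → ·  [on edge]
  covered (10 px):
    · · · · · · · · · · ·
    · · · · · · · · · · ·
    · · · · · · · · · · ·
    · · · · · · · · · · ·
    · · · · · · · · · · ·
    · · · · · · · · · · ·
    · · · · · · · · · · ·
    · · · · # · · · · · ·
    · # # # # # · · · · ·
    · · · # # # # · · · ·
    · · · · · · · · · · ·
T1:
  2·area = 84  (B↔C swapped to make it positive)
  edge (2, 2)→(14, 12): d=(12,10) right/bottom  bias=-1
  edge (14, 12)→(8, 14): d=(-6,2) right/bottom  bias=-1
  edge (8, 14)→(2, 2): d=(-6,-12) top-left  bias=+0
    (1,1)@(3, 3): e=[2,76,6] → #
    (2,1)@(5, 3): e=[-18,72,30] → ·
    (1,2)@(3, 5): e=[26,64,-6] → ·
    (2,2)@(5, 5): e=[6,60,18] → #
    (3,2)@(7, 5): e=[-14,56,42] → ·
    (2,3)@(5, 7): e=[30,48,6] → #
    (3,3)@(7, 7): e=[10,44,30] → #
    (4,3)@(9, 7): e=[-10,40,54] → ·
    (2,4)@(5, 9): e=[54,36,-6] → ·
    (3,4)@(7, 9): e=[34,32,18] → #
    (4,4)@(9, 9): e=[14,28,42] → #
    (5,4)@(11, 9): e=[-6,24,66] → ·
    (8,5)@(17, 11): e=[-42,0,126] → ·  [on edge]
    (5,6)@(11, 13): e=[42,0,42] → ·  [on edge]
    (2,7)@(5, 15): e=[126,0,-42] → ·  [on edge]
  covered (10 px):
    · · · · · · · · · · ·
    · # · · · · · · · · ·
    · · # · · · · · · · ·
    · · # # · · · · · · ·
    · · · # # · · · · · ·
    · · · # # # · · · · ·
    · · · · # · · · · · ·
    · · · · · · · · · · ·
    · · · · · · · · · · ·
    · · · · · · · · · · ·
    · · · · · · · · · · ·

Result: [14,8,54]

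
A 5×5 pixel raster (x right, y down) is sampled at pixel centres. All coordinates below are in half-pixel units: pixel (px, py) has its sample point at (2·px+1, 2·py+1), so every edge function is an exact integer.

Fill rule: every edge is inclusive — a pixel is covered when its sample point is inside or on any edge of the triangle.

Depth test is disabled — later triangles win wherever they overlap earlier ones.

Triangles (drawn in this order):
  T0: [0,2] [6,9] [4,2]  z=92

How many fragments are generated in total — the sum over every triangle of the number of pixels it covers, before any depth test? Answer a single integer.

T0:
  2·area = 28  (B↔C swapped to make it positive)
  edge (0, 2)→(4, 2): d=(4,0) inclusive
  edge (4, 2)→(6, 9): d=(2,7) inclusive
  edge (6, 9)→(0, 2): d=(-6,-7) inclusive
    (0,1)@(1, 3): e=[4,23,1] → X
    (1,1)@(3, 3): e=[4,9,15] → X
    (2,1)@(5, 3): e=[4,-5,29] → .
    (0,2)@(1, 5): e=[12,27,-11] → .
    (1,2)@(3, 5): e=[12,13,3] → X
    (2,2)@(5, 5): e=[12,-1,17] → .
    (1,3)@(3, 7): e=[20,17,-9] → .
    (2,3)@(5, 7): e=[20,3,5] → X
    (3,3)@(7, 7): e=[20,-11,19] → .
    (2,4)@(5, 9): e=[28,7,-7] → .
  covered (4 px):
    . . . . .
    X X . . .
    . X . . .
    . . X . .
    . . . . .

Result: 4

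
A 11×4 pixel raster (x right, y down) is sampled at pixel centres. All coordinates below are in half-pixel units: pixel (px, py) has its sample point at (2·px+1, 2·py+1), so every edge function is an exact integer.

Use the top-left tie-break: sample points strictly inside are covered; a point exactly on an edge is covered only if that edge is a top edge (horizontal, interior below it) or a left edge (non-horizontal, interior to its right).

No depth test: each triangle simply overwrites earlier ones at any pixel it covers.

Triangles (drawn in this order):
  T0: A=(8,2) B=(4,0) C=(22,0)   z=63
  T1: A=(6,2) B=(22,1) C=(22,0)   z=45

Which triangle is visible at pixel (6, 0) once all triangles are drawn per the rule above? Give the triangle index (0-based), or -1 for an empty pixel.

T0:
  2·area = 36
  edge (8, 2)→(4, 0): d=(-4,-2) top-left  bias=+0
  edge (4, 0)→(22, 0): d=(18,0) top-left  bias=+0
  edge (22, 0)→(8, 2): d=(-14,2) right/bottom  bias=-1
    (3,0)@(7, 1): e=[2,18,16] → █
    (4,0)@(9, 1): e=[6,18,12] → █
    (5,0)@(11, 1): e=[10,18,8] → █
    (6,0)@(13, 1): e=[14,18,4] → █
    (7,0)@(15, 1): e=[18,18,0] → ·  [on edge]
    (0,1)@(1, 3): e=[-18,54,0] → ·  [on edge]
    (3,1)@(7, 3): e=[-6,54,-12] → ·
    (4,1)@(9, 3): e=[-2,54,-16] → ·
    (5,1)@(11, 3): e=[2,54,-20] → ·
    (6,1)@(13, 3): e=[6,54,-24] → ·
  covered (4 px):
    · · · █ █ █ █ · · · ·
    · · · · · · · · · · ·
    · · · · · · · · · · ·
    · · · · · · · · · · ·
T1:
  2·area = 16  (B↔C swapped to make it positive)
  edge (6, 2)→(22, 0): d=(16,-2) top-left  bias=+0
  edge (22, 0)→(22, 1): d=(0,1) right/bottom  bias=-1
  edge (22, 1)→(6, 2): d=(-16,1) right/bottom  bias=-1
    (7,0)@(15, 1): e=[2,7,7] → █
    (8,0)@(17, 1): e=[6,5,5] → █
    (9,0)@(19, 1): e=[10,3,3] → █
    (10,0)@(21, 1): e=[14,1,1] → █
    (7,1)@(15, 3): e=[34,7,-25] → ·
    (8,1)@(17, 3): e=[38,5,-27] → ·
    (9,1)@(19, 3): e=[42,3,-29] → ·
    (10,1)@(21, 3): e=[46,1,-31] → ·
  covered (4 px):
    · · · · · · · █ █ █ █
    · · · · · · · · · · ·
    · · · · · · · · · · ·
    · · · · · · · · · · ·

Z-buffer (winner per pixel, '.' = empty):
  . . . 0 0 0 0 1 1 1 1
  . . . . . . . . . . .
  . . . . . . . . . . .
  . . . . . . . . . . .

Result: 0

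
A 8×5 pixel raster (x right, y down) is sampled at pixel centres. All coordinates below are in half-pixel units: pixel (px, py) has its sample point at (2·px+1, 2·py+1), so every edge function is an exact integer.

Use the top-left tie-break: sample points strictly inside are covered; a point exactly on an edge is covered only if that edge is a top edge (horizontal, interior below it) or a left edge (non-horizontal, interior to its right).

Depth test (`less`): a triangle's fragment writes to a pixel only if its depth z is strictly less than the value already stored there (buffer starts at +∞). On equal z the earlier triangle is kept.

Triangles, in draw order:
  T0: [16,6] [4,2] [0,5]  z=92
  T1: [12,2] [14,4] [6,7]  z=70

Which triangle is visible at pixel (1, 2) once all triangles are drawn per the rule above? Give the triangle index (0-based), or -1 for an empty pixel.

T0:
  2·area = 52  (B↔C swapped to make it positive)
  edge (16, 6)→(0, 5): d=(-16,-1) top-left  bias=+0
  edge (0, 5)→(4, 2): d=(4,-3) top-left  bias=+0
  edge (4, 2)→(16, 6): d=(12,4) right/bottom  bias=-1
    (0,0)@(1, 1): e=[65,-13,0] → ·  [on edge]
    (1,1)@(3, 3): e=[35,1,16] → █
    (2,1)@(5, 3): e=[37,7,8] → █
    (3,1)@(7, 3): e=[39,13,0] → ·  [on edge]
    (0,2)@(1, 5): e=[1,3,48] → █
    (3,2)@(7, 5): e=[7,21,24] → █
    (4,2)@(9, 5): e=[9,27,16] → █
    (5,2)@(11, 5): e=[11,33,8] → █
    (6,2)@(13, 5): e=[13,39,0] → ·  [on edge]
    (0,3)@(1, 7): e=[-31,11,72] → ·
    (1,3)@(3, 7): e=[-29,17,64] → ·
    (2,3)@(5, 7): e=[-27,23,56] → ·
  covered (8 px):
    · · · · · · · ·
    · █ █ · · · · ·
    █ █ █ █ █ █ · ·
    · · · · · · · ·
    · · · · · · · ·
T1:
  2·area = 22
  edge (12, 2)→(14, 4): d=(2,2) right/bottom  bias=-1
  edge (14, 4)→(6, 7): d=(-8,3) right/bottom  bias=-1
  edge (6, 7)→(12, 2): d=(6,-5) top-left  bias=+0
    (5,0)@(11, 1): e=[0,33,-11] → ·  [on edge]
    (5,1)@(11, 3): e=[4,17,1] → █
    (6,1)@(13, 3): e=[0,11,11] → ·  [on edge]
    (4,2)@(9, 5): e=[12,7,3] → █
    (6,2)@(13, 5): e=[4,-5,23] → ·
    (7,2)@(15, 5): e=[0,-11,33] → ·  [on edge]
    (4,3)@(9, 7): e=[16,-9,15] → ·
    (5,3)@(11, 7): e=[12,-15,25] → ·
  covered (3 px):
    · · · · · · · ·
    · · · · · █ · ·
    · · · · █ █ · ·
    · · · · · · · ·
    · · · · · · · ·

Z-buffer (winner per pixel, '.' = empty):
  . . . . . . . .
  . 0 0 . . 1 . .
  0 0 0 0 1 1 . .
  . . . . . . . .
  . . . . . . . .

Answer: 0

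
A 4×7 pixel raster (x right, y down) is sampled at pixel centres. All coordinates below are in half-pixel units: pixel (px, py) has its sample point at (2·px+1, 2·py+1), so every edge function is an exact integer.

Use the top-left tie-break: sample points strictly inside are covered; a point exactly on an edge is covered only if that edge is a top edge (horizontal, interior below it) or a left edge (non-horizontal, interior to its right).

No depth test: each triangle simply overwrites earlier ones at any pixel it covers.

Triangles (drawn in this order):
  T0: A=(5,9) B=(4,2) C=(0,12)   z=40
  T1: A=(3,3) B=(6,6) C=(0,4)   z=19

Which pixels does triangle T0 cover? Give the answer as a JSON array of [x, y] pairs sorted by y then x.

T0:
  2·area = 38  (B↔C swapped to make it positive)
  edge (5, 9)→(0, 12): d=(-5,3) right/bottom  bias=-1
  edge (0, 12)→(4, 2): d=(4,-10) top-left  bias=+0
  edge (4, 2)→(5, 9): d=(1,7) right/bottom  bias=-1
    (1,2)@(3, 5): e=[26,2,10] → X
    (2,2)@(5, 5): e=[20,22,-4] → .
    (1,3)@(3, 7): e=[16,10,12] → X
    (2,3)@(5, 7): e=[10,30,-2] → .
    (1,4)@(3, 9): e=[6,18,14] → X
    (2,4)@(5, 9): e=[0,38,0] → .  [on edge]
    (0,5)@(1, 11): e=[2,6,30] → X
    (1,5)@(3, 11): e=[-4,26,16] → .
    (0,6)@(1, 13): e=[-8,14,32] → .
  covered (4 px):
    . . . .
    . . . .
    . X . .
    . X . .
    . X . .
    X . . .
    . . . .
T1:
  2·area = 12
  edge (3, 3)→(6, 6): d=(3,3) right/bottom  bias=-1
  edge (6, 6)→(0, 4): d=(-6,-2) top-left  bias=+0
  edge (0, 4)→(3, 3): d=(3,-1) top-left  bias=+0
    (0,0)@(1, 1): e=[0,20,-8] → .  [on edge]
    (1,1)@(3, 3): e=[0,12,0] → .  [on edge]
    (1,2)@(3, 5): e=[6,0,6] → X  [on edge]
    (2,2)@(5, 5): e=[0,4,8] → .  [on edge]
    (1,3)@(3, 7): e=[12,-12,12] → .
    (3,3)@(7, 7): e=[0,-4,16] → .  [on edge]
  covered (1 px):
    . . . .
    . . . .
    . X . .
    . . . .
    . . . .
    . . . .
    . . . .

Final: [[1,2],[1,3],[1,4],[0,5]]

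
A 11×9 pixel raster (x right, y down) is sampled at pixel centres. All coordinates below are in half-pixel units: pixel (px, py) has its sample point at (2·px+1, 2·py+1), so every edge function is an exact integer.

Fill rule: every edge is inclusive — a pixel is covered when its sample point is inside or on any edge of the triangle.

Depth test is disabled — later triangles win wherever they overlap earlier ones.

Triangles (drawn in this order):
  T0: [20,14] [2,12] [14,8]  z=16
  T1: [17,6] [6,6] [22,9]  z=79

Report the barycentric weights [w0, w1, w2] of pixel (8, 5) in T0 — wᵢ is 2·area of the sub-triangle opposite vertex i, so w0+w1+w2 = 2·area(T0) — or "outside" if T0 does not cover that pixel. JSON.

T0:
  2·area = 96
  edge (20, 14)→(2, 12): d=(-18,-2) inclusive
  edge (2, 12)→(14, 8): d=(12,-4) inclusive
  edge (14, 8)→(20, 14): d=(6,6) inclusive
    (3,0)@(7, 1): e=[208,-112,0] → .  [on edge]
    (4,1)@(9, 3): e=[176,-80,0] → .  [on edge]
    (5,2)@(11, 5): e=[144,-48,0] → .  [on edge]
    (6,3)@(13, 7): e=[112,-16,0] → .  [on edge]
    (8,3)@(17, 7): e=[120,0,-24] → .  [on edge]
    (5,4)@(11, 9): e=[72,0,24] → X  [on edge]
    (6,4)@(13, 9): e=[76,8,12] → X
    (7,4)@(15, 9): e=[80,16,0] → X  [on edge]
    (8,4)@(17, 9): e=[84,24,-12] → .
    (2,5)@(5, 11): e=[24,0,72] → X  [on edge]
    (3,5)@(7, 11): e=[28,8,60] → X
    (4,5)@(9, 11): e=[32,16,48] → X
    (8,5)@(17, 11): e=[48,48,0] → X  [on edge]
    (5,6)@(11, 13): e=[0,48,48] → X  [on edge]
    (9,6)@(19, 13): e=[16,80,0] → X  [on edge]
    (10,7)@(21, 15): e=[-16,112,0] → .  [on edge]
  covered (15 px):
    . . . . . . . . . . .
    . . . . . . . . . . .
    . . . . . . . . . . .
    . . . . . . . . . . .
    . . . . . X X X . . .
    . . X X X X X X X . .
    . . . . . X X X X X .
    . . . . . . . . . . .
    . . . . . . . . . . .
T1:
  2·area = 33  (B↔C swapped to make it positive)
  edge (17, 6)→(22, 9): d=(5,3) inclusive
  edge (22, 9)→(6, 6): d=(-16,-3) inclusive
  edge (6, 6)→(17, 6): d=(11,0) inclusive
    (6,3)@(13, 7): e=[17,5,11] → X
    (7,3)@(15, 7): e=[11,11,11] → X
    (8,3)@(17, 7): e=[5,17,11] → X
    (9,3)@(19, 7): e=[-1,23,11] → .
    (6,4)@(13, 9): e=[27,-27,33] → .
    (7,4)@(15, 9): e=[21,-21,33] → .
    (8,4)@(17, 9): e=[15,-15,33] → .
  covered (3 px):
    . . . . . . . . . . .
    . . . . . . . . . . .
    . . . . . . . . . . .
    . . . . . . X X X . .
    . . . . . . . . . . .
    . . . . . . . . . . .
    . . . . . . . . . . .
    . . . . . . . . . . .
    . . . . . . . . . . .

Result: [48,0,48]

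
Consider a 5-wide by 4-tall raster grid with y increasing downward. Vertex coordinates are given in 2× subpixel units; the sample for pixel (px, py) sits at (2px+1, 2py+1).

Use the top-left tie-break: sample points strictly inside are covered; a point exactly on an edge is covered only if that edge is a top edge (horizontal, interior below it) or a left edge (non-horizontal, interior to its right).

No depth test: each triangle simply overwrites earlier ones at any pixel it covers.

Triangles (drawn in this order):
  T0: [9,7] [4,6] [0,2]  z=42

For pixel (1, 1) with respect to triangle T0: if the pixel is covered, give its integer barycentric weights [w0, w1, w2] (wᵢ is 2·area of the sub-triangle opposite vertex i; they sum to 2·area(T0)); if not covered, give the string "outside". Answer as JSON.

T0:
  2·area = 16
  edge (9, 7)→(4, 6): d=(-5,-1) top-left  bias=+0
  edge (4, 6)→(0, 2): d=(-4,-4) top-left  bias=+0
  edge (0, 2)→(9, 7): d=(9,5) right/bottom  bias=-1
    (0,1)@(1, 3): e=[12,0,4] → X  [on edge]
    (1,1)@(3, 3): e=[14,8,-6] → .
    (0,2)@(1, 5): e=[2,-8,22] → .
    (1,2)@(3, 5): e=[4,0,12] → X  [on edge]
    (2,2)@(5, 5): e=[6,8,2] → X
    (3,2)@(7, 5): e=[8,16,-8] → .
    (1,3)@(3, 7): e=[-6,-8,30] → .
    (2,3)@(5, 7): e=[-4,0,20] → .  [on edge]
    (4,3)@(9, 7): e=[0,16,0] → .  [on edge]
  covered (3 px):
    . . . . .
    X . . . .
    . X X . .
    . . . . .

Final: "outside"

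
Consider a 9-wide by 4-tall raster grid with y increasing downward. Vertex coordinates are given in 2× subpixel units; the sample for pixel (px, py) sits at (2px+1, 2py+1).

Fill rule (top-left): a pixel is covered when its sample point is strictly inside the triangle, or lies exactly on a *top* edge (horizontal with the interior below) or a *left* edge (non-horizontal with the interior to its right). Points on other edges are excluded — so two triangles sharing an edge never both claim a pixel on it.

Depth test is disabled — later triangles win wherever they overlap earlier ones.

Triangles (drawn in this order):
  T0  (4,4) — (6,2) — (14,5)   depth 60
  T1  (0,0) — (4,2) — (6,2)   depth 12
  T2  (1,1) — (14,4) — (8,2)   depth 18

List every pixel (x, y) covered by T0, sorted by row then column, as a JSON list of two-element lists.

T0:
  2·area = 22
  edge (4, 4)→(6, 2): d=(2,-2) top-left  bias=+0
  edge (6, 2)→(14, 5): d=(8,3) right/bottom  bias=-1
  edge (14, 5)→(4, 4): d=(-10,-1) top-left  bias=+0
    (3,0)@(7, 1): e=[0,-11,33] → ·  [on edge]
    (2,1)@(5, 3): e=[0,11,11] → #  [on edge]
    (3,1)@(7, 3): e=[4,5,13] → #
    (4,1)@(9, 3): e=[8,-1,15] → ·
    (1,2)@(3, 5): e=[0,33,-11] → ·  [on edge]
    (2,2)@(5, 5): e=[4,27,-9] → ·
    (3,2)@(7, 5): e=[8,21,-7] → ·
    (0,3)@(1, 7): e=[0,55,-33] → ·  [on edge]
  covered (2 px):
    · · · · · · · · ·
    · · # # · · · · ·
    · · · · · · · · ·
    · · · · · · · · ·
T1:
  2·area = 4  (B↔C swapped to make it positive)
  edge (0, 0)→(6, 2): d=(6,2) right/bottom  bias=-1
  edge (6, 2)→(4, 2): d=(-2,0) right/bottom  bias=-1
  edge (4, 2)→(0, 0): d=(-4,-2) top-left  bias=+0
    (1,0)@(3, 1): e=[0,2,2] → ·  [on edge]
    (4,1)@(9, 3): e=[0,-2,6] → ·  [on edge]
    (7,2)@(15, 5): e=[0,-6,10] → ·  [on edge]
  covered (0 px):
    · · · · · · · · ·
    · · · · · · · · ·
    · · · · · · · · ·
    · · · · · · · · ·
T2:
  2·area = 8  (B↔C swapped to make it positive)
  edge (1, 1)→(8, 2): d=(7,1) right/bottom  bias=-1
  edge (8, 2)→(14, 4): d=(6,2) right/bottom  bias=-1
  edge (14, 4)→(1, 1): d=(-13,-3) top-left  bias=+0
    (0,0)@(1, 1): e=[0,8,0] → ·  [on edge]
    (2,0)@(5, 1): e=[-4,0,12] → ·  [on edge]
    (5,1)@(11, 3): e=[4,0,4] → ·  [on edge]
    (7,1)@(15, 3): e=[0,-8,16] → ·  [on edge]
    (8,2)@(17, 5): e=[12,0,-4] → ·  [on edge]
  covered (0 px):
    · · · · · · · · ·
    · · · · · · · · ·
    · · · · · · · · ·
    · · · · · · · · ·

Answer: [[2,1],[3,1]]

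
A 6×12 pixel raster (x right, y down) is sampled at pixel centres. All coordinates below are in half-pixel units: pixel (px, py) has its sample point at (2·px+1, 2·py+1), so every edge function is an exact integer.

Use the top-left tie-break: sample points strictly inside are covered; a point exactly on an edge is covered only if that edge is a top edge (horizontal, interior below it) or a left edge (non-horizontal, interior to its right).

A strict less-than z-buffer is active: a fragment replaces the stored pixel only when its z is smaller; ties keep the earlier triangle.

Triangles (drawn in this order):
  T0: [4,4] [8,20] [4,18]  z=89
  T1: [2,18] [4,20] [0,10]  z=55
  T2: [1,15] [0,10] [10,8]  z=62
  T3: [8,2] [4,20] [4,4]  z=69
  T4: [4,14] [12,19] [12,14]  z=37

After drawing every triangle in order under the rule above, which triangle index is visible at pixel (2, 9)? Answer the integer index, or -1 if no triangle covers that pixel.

T0:
  2·area = 56
  edge (4, 4)→(8, 20): d=(4,16) right/bottom  bias=-1
  edge (8, 20)→(4, 18): d=(-4,-2) top-left  bias=+0
  edge (4, 18)→(4, 4): d=(0,-14) top-left  bias=+0
    (2,4)@(5, 9): e=[4,38,14] → X
    (3,4)@(7, 9): e=[-28,42,42] → .
    (2,5)@(5, 11): e=[12,30,14] → X
    (3,5)@(7, 11): e=[-20,34,42] → .
    (2,6)@(5, 13): e=[20,22,14] → X
    (3,6)@(7, 13): e=[-12,26,42] → .
    (2,7)@(5, 15): e=[28,14,14] → X
    (3,7)@(7, 15): e=[-4,18,42] → .
    (2,8)@(5, 17): e=[36,6,14] → X
    (3,8)@(7, 17): e=[4,10,42] → X
    (4,8)@(9, 17): e=[-28,14,70] → .
    (2,9)@(5, 19): e=[44,-2,14] → .
  covered (7 px):
    . . . . . .
    . . . . . .
    . . . . . .
    . . . . . .
    . . X . . .
    . . X . . .
    . . X . . .
    . . X . . .
    . . X X . .
    . . . X . .
    . . . . . .
    . . . . . .
T1:
  2·area = 12  (B↔C swapped to make it positive)
  edge (2, 18)→(0, 10): d=(-2,-8) top-left  bias=+0
  edge (0, 10)→(4, 20): d=(4,10) right/bottom  bias=-1
  edge (4, 20)→(2, 18): d=(-2,-2) top-left  bias=+0
    (0,6)@(1, 13): e=[2,2,8] → X
    (1,6)@(3, 13): e=[18,-18,12] → .
    (0,7)@(1, 15): e=[-2,10,4] → .
    (0,8)@(1, 17): e=[-6,18,0] → .  [on edge]
    (1,9)@(3, 19): e=[6,6,0] → X  [on edge]
    (2,9)@(5, 19): e=[22,-14,4] → .
    (1,10)@(3, 21): e=[2,14,-4] → .
    (2,10)@(5, 21): e=[18,-6,0] → .  [on edge]
    (3,11)@(7, 23): e=[30,-18,0] → .  [on edge]
  covered (2 px):
    . . . . . .
    . . . . . .
    . . . . . .
    . . . . . .
    . . . . . .
    . . . . . .
    X . . . . .
    . . . . . .
    . . . . . .
    . X . . . .
    . . . . . .
    . . . . . .
T2:
  2·area = 52
  edge (1, 15)→(0, 10): d=(-1,-5) top-left  bias=+0
  edge (0, 10)→(10, 8): d=(10,-2) top-left  bias=+0
  edge (10, 8)→(1, 15): d=(-9,7) right/bottom  bias=-1
    (2,4)@(5, 9): e=[26,0,26] → X  [on edge]
    (3,4)@(7, 9): e=[36,4,12] → X
    (4,4)@(9, 9): e=[46,8,-2] → .
    (0,5)@(1, 11): e=[4,12,36] → X
    (1,5)@(3, 11): e=[14,16,22] → X
    (3,5)@(7, 11): e=[34,24,-6] → .
    (0,6)@(1, 13): e=[2,32,18] → X
    (2,6)@(5, 13): e=[22,40,-10] → .
    (0,7)@(1, 15): e=[0,52,0] → .  [on edge]
    (1,7)@(3, 15): e=[10,56,-14] → .
  covered (7 px):
    . . . . . .
    . . . . . .
    . . . . . .
    . . . . . .
    . . X X . .
    X X X . . .
    X X . . . .
    . . . . . .
    . . . . . .
    . . . . . .
    . . . . . .
    . . . . . .
T3:
  2·area = 64
  edge (8, 2)→(4, 20): d=(-4,18) right/bottom  bias=-1
  edge (4, 20)→(4, 4): d=(0,-16) top-left  bias=+0
  edge (4, 4)→(8, 2): d=(4,-2) top-left  bias=+0
    (3,1)@(7, 3): e=[14,48,2] → X
    (4,1)@(9, 3): e=[-22,80,6] → .
    (2,2)@(5, 5): e=[42,16,6] → X
    (4,2)@(9, 5): e=[-30,80,14] → .
    (2,3)@(5, 7): e=[34,16,14] → X
    (3,3)@(7, 7): e=[-2,48,18] → .
    (2,4)@(5, 9): e=[26,16,22] → X
    (3,4)@(7, 9): e=[-10,48,26] → .
    (2,5)@(5, 11): e=[18,16,30] → X
    (3,5)@(7, 11): e=[-18,48,34] → .
    (2,6)@(5, 13): e=[10,16,38] → X
    (3,6)@(7, 13): e=[-26,48,42] → .
  covered (8 px):
    . . . . . .
    . . . X . .
    . . X X . .
    . . X . . .
    . . X . . .
    . . X . . .
    . . X . . .
    . . X . . .
    . . . . . .
    . . . . . .
    . . . . . .
    . . . . . .
T4:
  2·area = 40  (B↔C swapped to make it positive)
  edge (4, 14)→(12, 14): d=(8,0) top-left  bias=+0
  edge (12, 14)→(12, 19): d=(0,5) right/bottom  bias=-1
  edge (12, 19)→(4, 14): d=(-8,-5) top-left  bias=+0
    (3,7)@(7, 15): e=[8,25,7] → X
    (4,7)@(9, 15): e=[8,15,17] → X
    (5,7)@(11, 15): e=[8,5,27] → X
    (3,8)@(7, 17): e=[24,25,-9] → .
    (4,8)@(9, 17): e=[24,15,1] → X
    (4,9)@(9, 19): e=[40,15,-15] → .
    (5,9)@(11, 19): e=[40,5,-5] → .
  covered (5 px):
    . . . . . .
    . . . . . .
    . . . . . .
    . . . . . .
    . . . . . .
    . . . . . .
    . . . . . .
    . . . X X X
    . . . . X X
    . . . . . .
    . . . . . .
    . . . . . .

Z-buffer (winner per pixel, '.' = empty):
  . . . . . .
  . . . 3 . .
  . . 3 3 . .
  . . 3 . . .
  . . 2 2 . .
  2 2 2 . . .
  1 2 3 . . .
  . . 3 4 4 4
  . . 0 0 4 4
  . 1 . 0 . .
  . . . . . .
  . . . . . .

Final: -1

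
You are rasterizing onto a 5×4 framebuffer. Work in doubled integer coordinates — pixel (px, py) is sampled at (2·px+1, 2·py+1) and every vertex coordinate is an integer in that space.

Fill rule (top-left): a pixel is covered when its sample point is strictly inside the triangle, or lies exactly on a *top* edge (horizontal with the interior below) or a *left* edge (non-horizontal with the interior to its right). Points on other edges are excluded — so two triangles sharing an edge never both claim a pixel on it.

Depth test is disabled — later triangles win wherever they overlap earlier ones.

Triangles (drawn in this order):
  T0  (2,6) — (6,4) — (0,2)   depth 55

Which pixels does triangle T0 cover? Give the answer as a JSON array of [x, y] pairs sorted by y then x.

T0:
  2·area = 20  (B↔C swapped to make it positive)
  edge (2, 6)→(0, 2): d=(-2,-4) top-left  bias=+0
  edge (0, 2)→(6, 4): d=(6,2) right/bottom  bias=-1
  edge (6, 4)→(2, 6): d=(-4,2) right/bottom  bias=-1
    (0,1)@(1, 3): e=[2,4,14] → X
    (1,1)@(3, 3): e=[10,0,10] → .  [on edge]
    (0,2)@(1, 5): e=[-2,16,6] → .
    (1,2)@(3, 5): e=[6,12,2] → X
    (2,2)@(5, 5): e=[14,8,-2] → .
    (4,2)@(9, 5): e=[30,0,-10] → .  [on edge]
    (1,3)@(3, 7): e=[2,24,-6] → .
  covered (2 px):
    . . . . .
    X . . . .
    . X . . .
    . . . . .

Answer: [[0,1],[1,2]]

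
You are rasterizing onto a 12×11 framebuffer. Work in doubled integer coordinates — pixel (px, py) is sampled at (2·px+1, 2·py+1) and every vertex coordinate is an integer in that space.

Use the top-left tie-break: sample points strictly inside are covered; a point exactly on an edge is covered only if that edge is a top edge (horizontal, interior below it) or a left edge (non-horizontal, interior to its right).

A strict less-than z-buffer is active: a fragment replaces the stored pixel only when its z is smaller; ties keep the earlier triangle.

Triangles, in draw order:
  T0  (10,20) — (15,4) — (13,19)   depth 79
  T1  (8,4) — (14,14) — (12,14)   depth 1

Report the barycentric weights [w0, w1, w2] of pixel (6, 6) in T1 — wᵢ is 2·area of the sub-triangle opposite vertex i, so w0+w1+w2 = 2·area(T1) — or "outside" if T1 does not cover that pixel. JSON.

T0:
  2·area = 43
  edge (10, 20)→(15, 4): d=(5,-16) top-left  bias=+0
  edge (15, 4)→(13, 19): d=(-2,15) right/bottom  bias=-1
  edge (13, 19)→(10, 20): d=(-3,1) right/bottom  bias=-1
    (6,5)@(13, 11): e=[3,16,24] → █
    (7,5)@(15, 11): e=[35,-14,22] → ·
    (6,6)@(13, 13): e=[13,12,18] → █
    (7,6)@(15, 13): e=[45,-18,16] → ·
    (6,7)@(13, 15): e=[23,8,12] → █
    (7,7)@(15, 15): e=[55,-22,10] → ·
    (5,8)@(11, 17): e=[1,34,8] → █
    (7,8)@(15, 17): e=[65,-26,4] → ·
    (9,8)@(19, 17): e=[129,-86,0] → ·  [on edge]
    (5,9)@(11, 19): e=[11,30,2] → █
    (6,9)@(13, 19): e=[43,0,0] → ·  [on edge]
    (3,10)@(7, 21): e=[-43,86,0] → ·  [on edge]
  covered (6 px):
    · · · · · · · · · · · ·
    · · · · · · · · · · · ·
    · · · · · · · · · · · ·
    · · · · · · · · · · · ·
    · · · · · · · · · · · ·
    · · · · · · █ · · · · ·
    · · · · · · █ · · · · ·
    · · · · · · █ · · · · ·
    · · · · · █ █ · · · · ·
    · · · · · █ · · · · · ·
    · · · · · · · · · · · ·
T1:
  2·area = 20
  edge (8, 4)→(14, 14): d=(6,10) right/bottom  bias=-1
  edge (14, 14)→(12, 14): d=(-2,0) right/bottom  bias=-1
  edge (12, 14)→(8, 4): d=(-4,-10) top-left  bias=+0
    (5,4)@(11, 9): e=[0,10,10] → ·  [on edge]
    (5,5)@(11, 11): e=[12,6,2] → █
    (6,5)@(13, 11): e=[-8,6,22] → ·
    (5,6)@(11, 13): e=[24,2,-6] → ·
    (6,6)@(13, 13): e=[4,2,14] → █
    (7,6)@(15, 13): e=[-16,2,34] → ·
    (6,7)@(13, 15): e=[16,-2,6] → ·
    (8,9)@(17, 19): e=[0,-10,30] → ·  [on edge]
  covered (2 px):
    · · · · · · · · · · · ·
    · · · · · · · · · · · ·
    · · · · · · · · · · · ·
    · · · · · · · · · · · ·
    · · · · · · · · · · · ·
    · · · · · █ · · · · · ·
    · · · · · · █ · · · · ·
    · · · · · · · · · · · ·
    · · · · · · · · · · · ·
    · · · · · · · · · · · ·
    · · · · · · · · · · · ·

Answer: [2,14,4]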